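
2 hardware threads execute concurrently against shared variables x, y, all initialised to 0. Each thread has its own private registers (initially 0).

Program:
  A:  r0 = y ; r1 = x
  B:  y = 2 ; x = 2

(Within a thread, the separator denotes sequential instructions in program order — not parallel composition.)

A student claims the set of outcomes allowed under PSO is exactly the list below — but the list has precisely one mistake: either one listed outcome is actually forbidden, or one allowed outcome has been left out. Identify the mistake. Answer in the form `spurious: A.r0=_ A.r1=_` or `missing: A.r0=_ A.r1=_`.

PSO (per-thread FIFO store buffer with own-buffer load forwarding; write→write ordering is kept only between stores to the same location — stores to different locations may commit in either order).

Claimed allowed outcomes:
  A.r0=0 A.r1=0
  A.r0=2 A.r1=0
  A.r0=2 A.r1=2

outcome vector order: (A.r0,A.r1)
[PSO] allowed = {(0,0), (0,2), (2,0), (2,2)}
PSO∖claimed = {(0,2)}

missing: A.r0=0 A.r1=2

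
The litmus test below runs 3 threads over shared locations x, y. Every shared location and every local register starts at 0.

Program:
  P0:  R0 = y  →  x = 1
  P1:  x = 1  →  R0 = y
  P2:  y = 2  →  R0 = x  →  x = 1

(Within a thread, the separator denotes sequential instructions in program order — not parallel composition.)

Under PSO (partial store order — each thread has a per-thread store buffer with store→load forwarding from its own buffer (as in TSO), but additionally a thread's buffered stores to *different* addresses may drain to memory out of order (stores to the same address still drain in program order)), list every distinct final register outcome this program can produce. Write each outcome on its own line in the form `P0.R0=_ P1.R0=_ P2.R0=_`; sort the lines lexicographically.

outcome vector order: (P0.R0,P1.R0,P2.R0)
|PSO outcomes| = 8

P0.R0=0 P1.R0=0 P2.R0=0
P0.R0=0 P1.R0=0 P2.R0=1
P0.R0=0 P1.R0=2 P2.R0=0
P0.R0=0 P1.R0=2 P2.R0=1
P0.R0=2 P1.R0=0 P2.R0=0
P0.R0=2 P1.R0=0 P2.R0=1
P0.R0=2 P1.R0=2 P2.R0=0
P0.R0=2 P1.R0=2 P2.R0=1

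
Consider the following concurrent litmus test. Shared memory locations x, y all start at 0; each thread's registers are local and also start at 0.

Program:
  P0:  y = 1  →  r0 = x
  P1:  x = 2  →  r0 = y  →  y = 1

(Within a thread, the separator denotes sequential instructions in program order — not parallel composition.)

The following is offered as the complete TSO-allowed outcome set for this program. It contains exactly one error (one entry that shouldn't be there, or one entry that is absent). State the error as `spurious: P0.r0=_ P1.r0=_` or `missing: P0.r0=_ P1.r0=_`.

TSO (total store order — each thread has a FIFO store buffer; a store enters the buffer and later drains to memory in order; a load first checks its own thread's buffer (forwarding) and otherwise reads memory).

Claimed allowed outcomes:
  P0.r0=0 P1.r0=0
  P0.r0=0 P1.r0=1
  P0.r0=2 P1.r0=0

missing: P0.r0=2 P1.r0=1

outcome vector order: (P0.r0,P1.r0)
TSO: 4 outcomes — {00; 01; 20; 21}
TSO∖claimed = {21}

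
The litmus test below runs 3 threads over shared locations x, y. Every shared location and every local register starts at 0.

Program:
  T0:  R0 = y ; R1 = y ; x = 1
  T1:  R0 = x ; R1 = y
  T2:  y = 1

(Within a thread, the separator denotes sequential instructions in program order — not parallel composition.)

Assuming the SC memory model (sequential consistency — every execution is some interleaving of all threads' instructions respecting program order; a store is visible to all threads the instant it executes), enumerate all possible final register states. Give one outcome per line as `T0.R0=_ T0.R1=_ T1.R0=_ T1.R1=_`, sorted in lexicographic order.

outcome vector order: (T0.R0,T0.R1,T1.R0,T1.R1)
|SC outcomes| = 10

T0.R0=0 T0.R1=0 T1.R0=0 T1.R1=0
T0.R0=0 T0.R1=0 T1.R0=0 T1.R1=1
T0.R0=0 T0.R1=0 T1.R0=1 T1.R1=0
T0.R0=0 T0.R1=0 T1.R0=1 T1.R1=1
T0.R0=0 T0.R1=1 T1.R0=0 T1.R1=0
T0.R0=0 T0.R1=1 T1.R0=0 T1.R1=1
T0.R0=0 T0.R1=1 T1.R0=1 T1.R1=1
T0.R0=1 T0.R1=1 T1.R0=0 T1.R1=0
T0.R0=1 T0.R1=1 T1.R0=0 T1.R1=1
T0.R0=1 T0.R1=1 T1.R0=1 T1.R1=1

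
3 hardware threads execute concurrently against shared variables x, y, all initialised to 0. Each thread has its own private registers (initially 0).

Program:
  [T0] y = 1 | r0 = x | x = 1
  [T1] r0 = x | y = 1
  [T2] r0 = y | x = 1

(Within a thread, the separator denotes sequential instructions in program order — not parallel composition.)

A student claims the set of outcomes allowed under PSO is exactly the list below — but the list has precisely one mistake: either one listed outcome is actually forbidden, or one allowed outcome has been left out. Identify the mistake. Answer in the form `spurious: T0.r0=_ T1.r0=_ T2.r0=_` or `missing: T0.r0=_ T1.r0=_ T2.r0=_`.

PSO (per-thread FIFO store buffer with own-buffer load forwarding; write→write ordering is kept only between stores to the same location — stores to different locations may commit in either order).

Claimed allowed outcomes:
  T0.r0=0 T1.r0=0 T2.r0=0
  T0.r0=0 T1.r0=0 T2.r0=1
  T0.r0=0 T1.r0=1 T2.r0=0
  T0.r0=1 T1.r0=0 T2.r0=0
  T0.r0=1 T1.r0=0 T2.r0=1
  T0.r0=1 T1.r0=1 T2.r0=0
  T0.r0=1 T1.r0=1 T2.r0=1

missing: T0.r0=0 T1.r0=1 T2.r0=1

outcome vector order: (T0.r0,T1.r0,T2.r0)
[PSO] allowed = {000 001 010 011 100 101 110 111}
PSO∖claimed = {011}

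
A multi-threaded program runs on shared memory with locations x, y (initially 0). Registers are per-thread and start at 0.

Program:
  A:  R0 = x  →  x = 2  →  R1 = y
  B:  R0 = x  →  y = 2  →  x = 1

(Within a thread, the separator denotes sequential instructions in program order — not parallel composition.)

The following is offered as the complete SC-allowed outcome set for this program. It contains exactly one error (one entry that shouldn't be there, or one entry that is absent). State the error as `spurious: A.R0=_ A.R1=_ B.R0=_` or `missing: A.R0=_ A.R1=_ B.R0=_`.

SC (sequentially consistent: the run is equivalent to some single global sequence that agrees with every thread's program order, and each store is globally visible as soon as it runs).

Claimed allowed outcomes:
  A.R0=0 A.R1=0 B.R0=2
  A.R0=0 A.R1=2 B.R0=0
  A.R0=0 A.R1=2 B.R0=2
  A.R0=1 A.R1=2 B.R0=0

missing: A.R0=0 A.R1=0 B.R0=0

outcome vector order: (A.R0,A.R1,B.R0)
SC: 5 outcomes — {000, 002, 020, 022, 120}
SC∖claimed = {000}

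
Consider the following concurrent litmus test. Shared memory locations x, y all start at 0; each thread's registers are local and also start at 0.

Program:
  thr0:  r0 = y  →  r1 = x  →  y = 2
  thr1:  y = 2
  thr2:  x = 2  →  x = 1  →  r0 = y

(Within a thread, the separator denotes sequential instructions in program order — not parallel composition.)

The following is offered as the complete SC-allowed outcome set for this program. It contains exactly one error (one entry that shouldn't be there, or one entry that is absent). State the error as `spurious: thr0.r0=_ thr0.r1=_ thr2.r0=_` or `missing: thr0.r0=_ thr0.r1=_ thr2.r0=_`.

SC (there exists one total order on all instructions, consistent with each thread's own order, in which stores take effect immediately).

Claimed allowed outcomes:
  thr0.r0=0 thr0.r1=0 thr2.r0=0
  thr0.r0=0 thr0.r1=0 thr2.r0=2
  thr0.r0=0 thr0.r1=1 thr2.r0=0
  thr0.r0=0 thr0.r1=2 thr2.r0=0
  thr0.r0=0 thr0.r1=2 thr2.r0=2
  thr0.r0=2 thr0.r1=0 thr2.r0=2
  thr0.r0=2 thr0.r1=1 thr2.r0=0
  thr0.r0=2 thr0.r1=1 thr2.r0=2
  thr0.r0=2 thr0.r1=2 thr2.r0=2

outcome vector order: (thr0.r0,thr0.r1,thr2.r0)
[SC] allowed = {<0 0 0>, <0 0 2>, <0 1 0>, <0 1 2>, <0 2 0>, <0 2 2>, <2 0 2>, <2 1 0>, <2 1 2>, <2 2 2>}
SC∖claimed = {<0 1 2>}

missing: thr0.r0=0 thr0.r1=1 thr2.r0=2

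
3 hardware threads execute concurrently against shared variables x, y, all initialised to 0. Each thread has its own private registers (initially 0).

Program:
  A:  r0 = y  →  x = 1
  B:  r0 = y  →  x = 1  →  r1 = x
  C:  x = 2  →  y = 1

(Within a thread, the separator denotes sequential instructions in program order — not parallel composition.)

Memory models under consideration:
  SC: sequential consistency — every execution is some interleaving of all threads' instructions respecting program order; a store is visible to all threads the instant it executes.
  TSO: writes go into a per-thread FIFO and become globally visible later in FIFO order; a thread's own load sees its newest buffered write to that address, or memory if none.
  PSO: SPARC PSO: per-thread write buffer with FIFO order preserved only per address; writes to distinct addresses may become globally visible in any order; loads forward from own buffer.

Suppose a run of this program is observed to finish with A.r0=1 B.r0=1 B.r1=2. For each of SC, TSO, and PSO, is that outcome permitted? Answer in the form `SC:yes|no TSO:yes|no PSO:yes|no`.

outcome vector order: (A.r0,B.r0,B.r1)
SC (6): 0/0/1, 0/0/2, 0/1/1, 1/0/1, 1/0/2, 1/1/1
TSO (6): 0/0/1, 0/0/2, 0/1/1, 1/0/1, 1/0/2, 1/1/1
PSO (8): 0/0/1, 0/0/2, 0/1/1, 0/1/2, 1/0/1, 1/0/2, 1/1/1, 1/1/2
target 1/1/2 ∈ {PSO}

SC:no TSO:no PSO:yes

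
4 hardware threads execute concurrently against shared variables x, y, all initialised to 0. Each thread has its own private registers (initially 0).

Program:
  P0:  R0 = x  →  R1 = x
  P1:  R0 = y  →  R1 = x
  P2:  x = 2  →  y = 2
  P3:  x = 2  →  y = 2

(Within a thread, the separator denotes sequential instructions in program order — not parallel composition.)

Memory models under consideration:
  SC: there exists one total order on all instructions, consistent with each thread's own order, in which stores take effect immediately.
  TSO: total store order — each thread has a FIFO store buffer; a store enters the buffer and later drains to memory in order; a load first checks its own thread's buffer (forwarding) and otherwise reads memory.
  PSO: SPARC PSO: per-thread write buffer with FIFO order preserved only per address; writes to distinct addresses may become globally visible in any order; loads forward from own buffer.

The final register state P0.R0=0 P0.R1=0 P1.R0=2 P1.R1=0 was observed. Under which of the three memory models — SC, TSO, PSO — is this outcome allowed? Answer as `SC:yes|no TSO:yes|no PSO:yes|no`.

SC:no TSO:no PSO:yes

outcome vector order: (P0.R0,P0.R1,P1.R0,P1.R1)
SC: 9 outcomes — {<0 0 0 0>, <0 0 0 2>, <0 0 2 2>, <0 2 0 0>, <0 2 0 2>, <0 2 2 2>, <2 2 0 0>, <2 2 0 2>, <2 2 2 2>}
TSO: 9 outcomes — {<0 0 0 0>, <0 0 0 2>, <0 0 2 2>, <0 2 0 0>, <0 2 0 2>, <0 2 2 2>, <2 2 0 0>, <2 2 0 2>, <2 2 2 2>}
PSO: 12 outcomes — {<0 0 0 0>, <0 0 0 2>, <0 0 2 0>, <0 0 2 2>, <0 2 0 0>, <0 2 0 2>, <0 2 2 0>, <0 2 2 2>, <2 2 0 0>, <2 2 0 2>, <2 2 2 0>, <2 2 2 2>}
target <0 0 2 0> ∈ {PSO}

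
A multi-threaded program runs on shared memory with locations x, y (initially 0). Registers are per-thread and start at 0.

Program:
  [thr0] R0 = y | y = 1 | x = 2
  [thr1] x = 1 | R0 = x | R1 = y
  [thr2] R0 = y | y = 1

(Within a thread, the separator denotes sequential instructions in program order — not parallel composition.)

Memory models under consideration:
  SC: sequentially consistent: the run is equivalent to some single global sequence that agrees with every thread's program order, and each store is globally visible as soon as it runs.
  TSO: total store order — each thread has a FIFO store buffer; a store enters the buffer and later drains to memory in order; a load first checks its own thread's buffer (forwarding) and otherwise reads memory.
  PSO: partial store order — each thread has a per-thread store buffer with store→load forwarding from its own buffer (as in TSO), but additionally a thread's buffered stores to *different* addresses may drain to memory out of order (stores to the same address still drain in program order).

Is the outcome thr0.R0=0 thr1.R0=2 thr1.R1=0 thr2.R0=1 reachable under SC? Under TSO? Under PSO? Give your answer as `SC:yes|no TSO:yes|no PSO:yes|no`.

outcome vector order: (thr0.R0,thr1.R0,thr1.R1,thr2.R0)
SC: 9 outcomes — {0100, 0101, 0110, 0111, 0210, 0211, 1100, 1110, 1210}
TSO: 9 outcomes — {0100, 0101, 0110, 0111, 0210, 0211, 1100, 1110, 1210}
PSO: 11 outcomes — {0100, 0101, 0110, 0111, 0200, 0201, 0210, 0211, 1100, 1110, 1210}
target 0201 ∈ {PSO}

SC:no TSO:no PSO:yes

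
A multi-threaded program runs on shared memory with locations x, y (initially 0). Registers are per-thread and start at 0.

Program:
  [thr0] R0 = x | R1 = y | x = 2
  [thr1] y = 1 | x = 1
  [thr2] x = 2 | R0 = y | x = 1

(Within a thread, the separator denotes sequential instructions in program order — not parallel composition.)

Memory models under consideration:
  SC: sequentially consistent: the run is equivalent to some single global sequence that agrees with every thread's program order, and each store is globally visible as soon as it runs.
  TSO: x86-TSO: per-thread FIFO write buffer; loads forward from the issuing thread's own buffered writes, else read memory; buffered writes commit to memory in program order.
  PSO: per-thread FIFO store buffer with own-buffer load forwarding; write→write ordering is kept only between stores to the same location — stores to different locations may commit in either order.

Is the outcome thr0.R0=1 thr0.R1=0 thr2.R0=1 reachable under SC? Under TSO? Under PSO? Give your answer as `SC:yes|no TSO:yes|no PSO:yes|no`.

SC:no TSO:no PSO:yes

outcome vector order: (thr0.R0,thr0.R1,thr2.R0)
[SC] allowed = {<0 0 0> <0 0 1> <0 1 0> <0 1 1> <1 0 0> <1 1 0> <1 1 1> <2 0 0> <2 0 1> <2 1 0> <2 1 1>}
[TSO] allowed = {<0 0 0> <0 0 1> <0 1 0> <0 1 1> <1 0 0> <1 1 0> <1 1 1> <2 0 0> <2 0 1> <2 1 0> <2 1 1>}
[PSO] allowed = {<0 0 0> <0 0 1> <0 1 0> <0 1 1> <1 0 0> <1 0 1> <1 1 0> <1 1 1> <2 0 0> <2 0 1> <2 1 0> <2 1 1>}
target <1 0 1> ∈ {PSO}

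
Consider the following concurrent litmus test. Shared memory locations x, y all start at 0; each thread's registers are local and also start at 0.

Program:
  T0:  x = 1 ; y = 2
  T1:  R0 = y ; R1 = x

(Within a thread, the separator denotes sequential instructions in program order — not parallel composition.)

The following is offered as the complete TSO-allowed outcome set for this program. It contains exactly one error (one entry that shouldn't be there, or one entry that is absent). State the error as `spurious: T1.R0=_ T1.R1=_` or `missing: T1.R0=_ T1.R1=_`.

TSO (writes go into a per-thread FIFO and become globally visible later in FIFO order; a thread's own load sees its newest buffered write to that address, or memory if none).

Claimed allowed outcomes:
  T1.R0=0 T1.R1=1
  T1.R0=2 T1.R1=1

outcome vector order: (T1.R0,T1.R1)
[TSO] allowed = {<0 0>; <0 1>; <2 1>}
TSO∖claimed = {<0 0>}

missing: T1.R0=0 T1.R1=0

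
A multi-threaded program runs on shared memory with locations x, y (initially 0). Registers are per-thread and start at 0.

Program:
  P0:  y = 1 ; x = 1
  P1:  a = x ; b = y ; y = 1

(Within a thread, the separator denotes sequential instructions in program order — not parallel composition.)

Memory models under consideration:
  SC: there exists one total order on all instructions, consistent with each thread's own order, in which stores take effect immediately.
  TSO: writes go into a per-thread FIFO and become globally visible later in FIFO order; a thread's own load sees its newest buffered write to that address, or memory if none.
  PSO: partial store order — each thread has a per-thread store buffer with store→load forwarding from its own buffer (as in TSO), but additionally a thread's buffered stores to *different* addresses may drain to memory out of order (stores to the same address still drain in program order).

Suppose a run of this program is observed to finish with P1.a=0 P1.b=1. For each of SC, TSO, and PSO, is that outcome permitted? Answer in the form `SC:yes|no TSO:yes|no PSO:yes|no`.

outcome vector order: (P1.a,P1.b)
under SC → <0 0> <0 1> <1 1>
under TSO → <0 0> <0 1> <1 1>
under PSO → <0 0> <0 1> <1 0> <1 1>
target <0 1> ∈ {SC,TSO,PSO}

SC:yes TSO:yes PSO:yes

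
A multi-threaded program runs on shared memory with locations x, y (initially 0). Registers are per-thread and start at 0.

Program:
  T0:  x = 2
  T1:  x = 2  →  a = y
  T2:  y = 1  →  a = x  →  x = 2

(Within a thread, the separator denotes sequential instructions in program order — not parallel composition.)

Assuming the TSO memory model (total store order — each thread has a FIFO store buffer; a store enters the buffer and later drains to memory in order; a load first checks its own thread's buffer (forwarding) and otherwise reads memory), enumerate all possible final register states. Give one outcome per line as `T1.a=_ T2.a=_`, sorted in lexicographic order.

outcome vector order: (T1.a,T2.a)
|TSO outcomes| = 4

T1.a=0 T2.a=0
T1.a=0 T2.a=2
T1.a=1 T2.a=0
T1.a=1 T2.a=2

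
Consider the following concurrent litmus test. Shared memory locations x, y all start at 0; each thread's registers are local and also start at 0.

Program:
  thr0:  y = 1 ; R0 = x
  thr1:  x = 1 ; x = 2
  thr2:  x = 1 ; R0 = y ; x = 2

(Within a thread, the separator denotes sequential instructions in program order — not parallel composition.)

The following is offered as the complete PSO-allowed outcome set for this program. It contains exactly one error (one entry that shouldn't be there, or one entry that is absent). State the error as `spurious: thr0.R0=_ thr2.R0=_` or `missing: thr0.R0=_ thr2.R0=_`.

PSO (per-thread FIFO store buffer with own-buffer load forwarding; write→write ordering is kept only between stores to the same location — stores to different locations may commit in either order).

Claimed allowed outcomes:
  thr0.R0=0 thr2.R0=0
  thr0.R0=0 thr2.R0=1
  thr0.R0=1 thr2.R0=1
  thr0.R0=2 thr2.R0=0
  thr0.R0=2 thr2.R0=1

missing: thr0.R0=1 thr2.R0=0

outcome vector order: (thr0.R0,thr2.R0)
PSO: 6 outcomes — {<0 0>, <0 1>, <1 0>, <1 1>, <2 0>, <2 1>}
PSO∖claimed = {<1 0>}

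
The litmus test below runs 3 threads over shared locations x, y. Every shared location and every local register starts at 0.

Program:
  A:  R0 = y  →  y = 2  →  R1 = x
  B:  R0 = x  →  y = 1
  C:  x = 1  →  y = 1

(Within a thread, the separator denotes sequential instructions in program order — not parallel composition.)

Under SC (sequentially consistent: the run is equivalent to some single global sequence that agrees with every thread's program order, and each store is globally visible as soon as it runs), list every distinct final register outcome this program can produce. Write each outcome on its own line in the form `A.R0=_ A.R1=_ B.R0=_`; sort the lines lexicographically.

outcome vector order: (A.R0,A.R1,B.R0)
|SC outcomes| = 7

A.R0=0 A.R1=0 B.R0=0
A.R0=0 A.R1=0 B.R0=1
A.R0=0 A.R1=1 B.R0=0
A.R0=0 A.R1=1 B.R0=1
A.R0=1 A.R1=0 B.R0=0
A.R0=1 A.R1=1 B.R0=0
A.R0=1 A.R1=1 B.R0=1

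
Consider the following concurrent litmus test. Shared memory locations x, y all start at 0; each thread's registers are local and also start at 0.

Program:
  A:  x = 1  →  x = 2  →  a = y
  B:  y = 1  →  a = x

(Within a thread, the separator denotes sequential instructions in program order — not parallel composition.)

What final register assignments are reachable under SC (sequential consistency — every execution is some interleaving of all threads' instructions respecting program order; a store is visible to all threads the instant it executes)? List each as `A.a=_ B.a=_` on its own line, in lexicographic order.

outcome vector order: (A.a,B.a)
|SC outcomes| = 4

A.a=0 B.a=2
A.a=1 B.a=0
A.a=1 B.a=1
A.a=1 B.a=2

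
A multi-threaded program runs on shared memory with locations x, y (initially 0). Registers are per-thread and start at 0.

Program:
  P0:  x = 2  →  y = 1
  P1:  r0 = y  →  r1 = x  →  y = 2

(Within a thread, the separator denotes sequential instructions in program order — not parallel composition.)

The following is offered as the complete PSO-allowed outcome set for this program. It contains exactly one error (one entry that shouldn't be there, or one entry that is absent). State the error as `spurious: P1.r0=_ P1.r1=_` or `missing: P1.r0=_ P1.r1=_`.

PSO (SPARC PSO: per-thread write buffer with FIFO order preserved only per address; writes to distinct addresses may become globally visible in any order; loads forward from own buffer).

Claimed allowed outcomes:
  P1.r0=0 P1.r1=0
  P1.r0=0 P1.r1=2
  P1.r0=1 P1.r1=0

outcome vector order: (P1.r0,P1.r1)
PSO (4): 00 02 10 12
PSO∖claimed = {12}

missing: P1.r0=1 P1.r1=2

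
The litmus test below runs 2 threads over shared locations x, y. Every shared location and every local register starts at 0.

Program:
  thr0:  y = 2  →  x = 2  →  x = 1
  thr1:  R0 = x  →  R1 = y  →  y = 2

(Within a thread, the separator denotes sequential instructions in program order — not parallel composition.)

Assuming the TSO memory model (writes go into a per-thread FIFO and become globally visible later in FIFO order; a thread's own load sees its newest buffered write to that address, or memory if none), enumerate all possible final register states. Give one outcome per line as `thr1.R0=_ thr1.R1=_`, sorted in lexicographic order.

thr1.R0=0 thr1.R1=0
thr1.R0=0 thr1.R1=2
thr1.R0=1 thr1.R1=2
thr1.R0=2 thr1.R1=2

outcome vector order: (thr1.R0,thr1.R1)
|TSO outcomes| = 4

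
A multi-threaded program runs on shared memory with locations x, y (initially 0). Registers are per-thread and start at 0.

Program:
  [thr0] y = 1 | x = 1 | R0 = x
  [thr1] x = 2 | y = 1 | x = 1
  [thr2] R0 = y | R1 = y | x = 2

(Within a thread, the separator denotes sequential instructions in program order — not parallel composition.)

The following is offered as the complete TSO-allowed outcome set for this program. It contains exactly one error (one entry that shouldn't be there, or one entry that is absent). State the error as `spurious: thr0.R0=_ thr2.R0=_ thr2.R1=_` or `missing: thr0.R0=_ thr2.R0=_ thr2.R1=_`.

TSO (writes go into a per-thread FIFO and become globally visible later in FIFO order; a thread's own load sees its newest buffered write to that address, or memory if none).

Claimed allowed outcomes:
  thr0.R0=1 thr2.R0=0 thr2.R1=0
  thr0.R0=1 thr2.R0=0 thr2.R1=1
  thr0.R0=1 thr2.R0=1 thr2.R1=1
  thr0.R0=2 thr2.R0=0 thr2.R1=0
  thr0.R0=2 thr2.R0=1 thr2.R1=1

outcome vector order: (thr0.R0,thr2.R0,thr2.R1)
under TSO → <1 0 0>, <1 0 1>, <1 1 1>, <2 0 0>, <2 0 1>, <2 1 1>
TSO∖claimed = {<2 0 1>}

missing: thr0.R0=2 thr2.R0=0 thr2.R1=1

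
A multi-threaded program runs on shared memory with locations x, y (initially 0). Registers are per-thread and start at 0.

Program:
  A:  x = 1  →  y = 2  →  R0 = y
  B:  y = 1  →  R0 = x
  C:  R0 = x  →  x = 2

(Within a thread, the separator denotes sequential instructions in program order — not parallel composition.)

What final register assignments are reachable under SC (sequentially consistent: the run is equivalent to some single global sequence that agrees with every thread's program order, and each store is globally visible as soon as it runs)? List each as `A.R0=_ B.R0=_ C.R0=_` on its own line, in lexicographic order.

outcome vector order: (A.R0,B.R0,C.R0)
|SC outcomes| = 10

A.R0=1 B.R0=1 C.R0=0
A.R0=1 B.R0=1 C.R0=1
A.R0=1 B.R0=2 C.R0=0
A.R0=1 B.R0=2 C.R0=1
A.R0=2 B.R0=0 C.R0=0
A.R0=2 B.R0=0 C.R0=1
A.R0=2 B.R0=1 C.R0=0
A.R0=2 B.R0=1 C.R0=1
A.R0=2 B.R0=2 C.R0=0
A.R0=2 B.R0=2 C.R0=1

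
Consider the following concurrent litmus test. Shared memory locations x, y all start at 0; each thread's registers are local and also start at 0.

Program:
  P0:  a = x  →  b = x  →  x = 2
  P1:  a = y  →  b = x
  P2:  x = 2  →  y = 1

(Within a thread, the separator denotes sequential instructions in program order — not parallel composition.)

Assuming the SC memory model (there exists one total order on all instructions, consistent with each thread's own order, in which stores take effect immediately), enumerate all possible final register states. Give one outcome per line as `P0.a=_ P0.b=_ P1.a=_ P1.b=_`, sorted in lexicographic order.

P0.a=0 P0.b=0 P1.a=0 P1.b=0
P0.a=0 P0.b=0 P1.a=0 P1.b=2
P0.a=0 P0.b=0 P1.a=1 P1.b=2
P0.a=0 P0.b=2 P1.a=0 P1.b=0
P0.a=0 P0.b=2 P1.a=0 P1.b=2
P0.a=0 P0.b=2 P1.a=1 P1.b=2
P0.a=2 P0.b=2 P1.a=0 P1.b=0
P0.a=2 P0.b=2 P1.a=0 P1.b=2
P0.a=2 P0.b=2 P1.a=1 P1.b=2

outcome vector order: (P0.a,P0.b,P1.a,P1.b)
|SC outcomes| = 9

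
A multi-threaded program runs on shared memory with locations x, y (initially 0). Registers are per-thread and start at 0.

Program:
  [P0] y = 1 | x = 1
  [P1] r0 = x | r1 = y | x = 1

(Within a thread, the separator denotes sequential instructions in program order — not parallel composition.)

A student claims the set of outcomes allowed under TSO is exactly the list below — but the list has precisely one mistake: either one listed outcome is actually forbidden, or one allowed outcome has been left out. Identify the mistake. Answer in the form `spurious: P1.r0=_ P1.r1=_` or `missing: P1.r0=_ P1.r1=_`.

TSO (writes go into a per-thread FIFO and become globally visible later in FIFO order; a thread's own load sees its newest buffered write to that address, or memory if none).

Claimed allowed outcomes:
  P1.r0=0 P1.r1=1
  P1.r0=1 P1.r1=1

outcome vector order: (P1.r0,P1.r1)
TSO: 3 outcomes — {0/0; 0/1; 1/1}
TSO∖claimed = {0/0}

missing: P1.r0=0 P1.r1=0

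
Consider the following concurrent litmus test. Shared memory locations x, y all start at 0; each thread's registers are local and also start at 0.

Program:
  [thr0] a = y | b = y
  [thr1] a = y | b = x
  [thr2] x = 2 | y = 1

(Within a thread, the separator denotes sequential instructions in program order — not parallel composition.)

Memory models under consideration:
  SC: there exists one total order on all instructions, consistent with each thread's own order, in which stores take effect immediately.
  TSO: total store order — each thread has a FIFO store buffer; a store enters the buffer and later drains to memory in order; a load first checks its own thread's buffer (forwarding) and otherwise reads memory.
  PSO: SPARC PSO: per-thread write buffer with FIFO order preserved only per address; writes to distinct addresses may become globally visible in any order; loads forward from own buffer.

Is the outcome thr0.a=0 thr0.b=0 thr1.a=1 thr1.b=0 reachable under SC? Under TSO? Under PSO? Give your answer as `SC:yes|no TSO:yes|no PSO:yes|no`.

outcome vector order: (thr0.a,thr0.b,thr1.a,thr1.b)
SC (9): 0000; 0002; 0012; 0100; 0102; 0112; 1100; 1102; 1112
TSO (9): 0000; 0002; 0012; 0100; 0102; 0112; 1100; 1102; 1112
PSO (12): 0000; 0002; 0010; 0012; 0100; 0102; 0110; 0112; 1100; 1102; 1110; 1112
target 0010 ∈ {PSO}

SC:no TSO:no PSO:yes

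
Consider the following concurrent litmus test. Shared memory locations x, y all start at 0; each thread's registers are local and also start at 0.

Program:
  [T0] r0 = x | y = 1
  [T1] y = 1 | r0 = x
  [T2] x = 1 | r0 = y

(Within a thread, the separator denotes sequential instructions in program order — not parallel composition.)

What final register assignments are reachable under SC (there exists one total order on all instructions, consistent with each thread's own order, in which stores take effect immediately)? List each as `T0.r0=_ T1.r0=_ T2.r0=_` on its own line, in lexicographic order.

T0.r0=0 T1.r0=0 T2.r0=1
T0.r0=0 T1.r0=1 T2.r0=0
T0.r0=0 T1.r0=1 T2.r0=1
T0.r0=1 T1.r0=0 T2.r0=1
T0.r0=1 T1.r0=1 T2.r0=0
T0.r0=1 T1.r0=1 T2.r0=1

outcome vector order: (T0.r0,T1.r0,T2.r0)
|SC outcomes| = 6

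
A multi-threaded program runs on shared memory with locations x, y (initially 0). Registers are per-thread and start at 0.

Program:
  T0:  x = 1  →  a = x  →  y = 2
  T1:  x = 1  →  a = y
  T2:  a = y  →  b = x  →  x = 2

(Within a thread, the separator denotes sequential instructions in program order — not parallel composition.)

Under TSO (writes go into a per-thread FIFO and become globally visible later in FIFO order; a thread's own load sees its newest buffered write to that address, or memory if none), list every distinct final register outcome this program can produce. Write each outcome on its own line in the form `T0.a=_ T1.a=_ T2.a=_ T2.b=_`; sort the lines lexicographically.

outcome vector order: (T0.a,T1.a,T2.a,T2.b)
|TSO outcomes| = 10

T0.a=1 T1.a=0 T2.a=0 T2.b=0
T0.a=1 T1.a=0 T2.a=0 T2.b=1
T0.a=1 T1.a=0 T2.a=2 T2.b=1
T0.a=1 T1.a=2 T2.a=0 T2.b=0
T0.a=1 T1.a=2 T2.a=0 T2.b=1
T0.a=1 T1.a=2 T2.a=2 T2.b=1
T0.a=2 T1.a=0 T2.a=0 T2.b=0
T0.a=2 T1.a=0 T2.a=0 T2.b=1
T0.a=2 T1.a=2 T2.a=0 T2.b=0
T0.a=2 T1.a=2 T2.a=0 T2.b=1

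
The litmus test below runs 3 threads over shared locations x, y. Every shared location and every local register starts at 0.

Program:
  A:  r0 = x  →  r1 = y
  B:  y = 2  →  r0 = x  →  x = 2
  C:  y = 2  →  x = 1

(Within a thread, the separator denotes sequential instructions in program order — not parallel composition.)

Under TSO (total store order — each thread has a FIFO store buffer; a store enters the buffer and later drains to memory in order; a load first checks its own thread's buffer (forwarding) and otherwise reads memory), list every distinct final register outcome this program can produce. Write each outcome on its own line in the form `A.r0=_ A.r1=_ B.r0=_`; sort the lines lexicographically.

A.r0=0 A.r1=0 B.r0=0
A.r0=0 A.r1=0 B.r0=1
A.r0=0 A.r1=2 B.r0=0
A.r0=0 A.r1=2 B.r0=1
A.r0=1 A.r1=2 B.r0=0
A.r0=1 A.r1=2 B.r0=1
A.r0=2 A.r1=2 B.r0=0
A.r0=2 A.r1=2 B.r0=1

outcome vector order: (A.r0,A.r1,B.r0)
|TSO outcomes| = 8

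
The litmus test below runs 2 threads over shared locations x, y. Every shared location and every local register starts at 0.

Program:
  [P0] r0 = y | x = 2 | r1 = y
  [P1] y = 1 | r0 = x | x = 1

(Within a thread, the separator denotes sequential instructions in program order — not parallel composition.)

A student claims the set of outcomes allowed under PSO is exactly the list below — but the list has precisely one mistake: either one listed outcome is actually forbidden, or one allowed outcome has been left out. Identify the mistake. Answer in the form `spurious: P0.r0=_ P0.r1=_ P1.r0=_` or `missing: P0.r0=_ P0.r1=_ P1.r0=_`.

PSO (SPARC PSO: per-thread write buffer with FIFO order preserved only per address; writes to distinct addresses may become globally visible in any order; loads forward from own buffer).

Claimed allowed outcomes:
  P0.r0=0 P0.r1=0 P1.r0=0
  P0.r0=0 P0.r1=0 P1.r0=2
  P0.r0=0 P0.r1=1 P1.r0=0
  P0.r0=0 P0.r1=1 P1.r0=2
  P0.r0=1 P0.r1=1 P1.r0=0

missing: P0.r0=1 P0.r1=1 P1.r0=2

outcome vector order: (P0.r0,P0.r1,P1.r0)
PSO: 6 outcomes — {000 002 010 012 110 112}
PSO∖claimed = {112}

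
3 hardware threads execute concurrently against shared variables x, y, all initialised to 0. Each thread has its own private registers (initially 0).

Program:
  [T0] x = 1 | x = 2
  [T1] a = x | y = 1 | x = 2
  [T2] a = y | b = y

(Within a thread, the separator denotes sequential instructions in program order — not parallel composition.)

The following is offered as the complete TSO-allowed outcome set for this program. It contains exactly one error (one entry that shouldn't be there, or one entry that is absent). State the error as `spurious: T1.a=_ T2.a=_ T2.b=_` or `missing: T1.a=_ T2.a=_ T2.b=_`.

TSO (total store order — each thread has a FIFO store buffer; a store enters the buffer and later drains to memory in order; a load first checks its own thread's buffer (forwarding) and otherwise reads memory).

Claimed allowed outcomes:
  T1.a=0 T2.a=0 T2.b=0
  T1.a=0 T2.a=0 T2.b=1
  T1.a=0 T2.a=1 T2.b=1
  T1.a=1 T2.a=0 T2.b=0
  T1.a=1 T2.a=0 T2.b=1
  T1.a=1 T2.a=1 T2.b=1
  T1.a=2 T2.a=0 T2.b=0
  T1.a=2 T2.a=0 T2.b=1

outcome vector order: (T1.a,T2.a,T2.b)
TSO (9): (0,0,0) (0,0,1) (0,1,1) (1,0,0) (1,0,1) (1,1,1) (2,0,0) (2,0,1) (2,1,1)
TSO∖claimed = {(2,1,1)}

missing: T1.a=2 T2.a=1 T2.b=1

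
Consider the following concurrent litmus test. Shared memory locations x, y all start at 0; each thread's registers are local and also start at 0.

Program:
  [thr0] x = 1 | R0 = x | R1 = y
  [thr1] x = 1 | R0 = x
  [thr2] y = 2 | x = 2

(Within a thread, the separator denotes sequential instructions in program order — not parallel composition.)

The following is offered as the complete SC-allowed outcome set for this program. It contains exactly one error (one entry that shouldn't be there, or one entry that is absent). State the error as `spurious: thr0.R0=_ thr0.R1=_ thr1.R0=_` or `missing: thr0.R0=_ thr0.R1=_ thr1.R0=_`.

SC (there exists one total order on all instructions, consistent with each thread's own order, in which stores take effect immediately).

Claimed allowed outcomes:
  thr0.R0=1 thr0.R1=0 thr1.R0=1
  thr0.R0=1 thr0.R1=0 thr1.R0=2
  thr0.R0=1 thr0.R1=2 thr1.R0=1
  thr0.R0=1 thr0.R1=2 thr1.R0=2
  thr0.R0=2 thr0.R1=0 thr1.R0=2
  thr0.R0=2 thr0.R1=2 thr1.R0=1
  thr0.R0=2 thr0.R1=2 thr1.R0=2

spurious: thr0.R0=2 thr0.R1=0 thr1.R0=2

outcome vector order: (thr0.R0,thr0.R1,thr1.R0)
SC (6): 101; 102; 121; 122; 221; 222
claimed∖SC = {202}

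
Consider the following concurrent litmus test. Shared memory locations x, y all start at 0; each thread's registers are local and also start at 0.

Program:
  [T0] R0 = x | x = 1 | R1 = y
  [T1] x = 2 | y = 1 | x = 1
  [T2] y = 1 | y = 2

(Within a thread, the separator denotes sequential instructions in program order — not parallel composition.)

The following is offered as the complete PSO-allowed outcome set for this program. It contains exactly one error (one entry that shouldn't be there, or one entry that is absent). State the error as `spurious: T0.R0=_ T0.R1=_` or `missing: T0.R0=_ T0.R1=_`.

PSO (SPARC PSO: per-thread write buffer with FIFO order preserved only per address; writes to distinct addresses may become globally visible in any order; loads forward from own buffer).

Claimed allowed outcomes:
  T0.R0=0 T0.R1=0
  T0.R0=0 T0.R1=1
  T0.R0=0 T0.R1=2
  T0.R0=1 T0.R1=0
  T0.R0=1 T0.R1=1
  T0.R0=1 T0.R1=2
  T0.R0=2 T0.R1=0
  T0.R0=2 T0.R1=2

outcome vector order: (T0.R0,T0.R1)
PSO (9): 0/0; 0/1; 0/2; 1/0; 1/1; 1/2; 2/0; 2/1; 2/2
PSO∖claimed = {2/1}

missing: T0.R0=2 T0.R1=1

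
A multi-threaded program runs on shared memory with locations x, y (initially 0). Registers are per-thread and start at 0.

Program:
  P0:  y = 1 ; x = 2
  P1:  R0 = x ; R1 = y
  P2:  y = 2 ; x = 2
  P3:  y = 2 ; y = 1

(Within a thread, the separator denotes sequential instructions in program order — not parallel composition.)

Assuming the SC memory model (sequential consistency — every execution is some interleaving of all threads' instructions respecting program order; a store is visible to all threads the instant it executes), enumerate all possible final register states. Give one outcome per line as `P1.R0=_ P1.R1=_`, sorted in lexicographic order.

P1.R0=0 P1.R1=0
P1.R0=0 P1.R1=1
P1.R0=0 P1.R1=2
P1.R0=2 P1.R1=1
P1.R0=2 P1.R1=2

outcome vector order: (P1.R0,P1.R1)
|SC outcomes| = 5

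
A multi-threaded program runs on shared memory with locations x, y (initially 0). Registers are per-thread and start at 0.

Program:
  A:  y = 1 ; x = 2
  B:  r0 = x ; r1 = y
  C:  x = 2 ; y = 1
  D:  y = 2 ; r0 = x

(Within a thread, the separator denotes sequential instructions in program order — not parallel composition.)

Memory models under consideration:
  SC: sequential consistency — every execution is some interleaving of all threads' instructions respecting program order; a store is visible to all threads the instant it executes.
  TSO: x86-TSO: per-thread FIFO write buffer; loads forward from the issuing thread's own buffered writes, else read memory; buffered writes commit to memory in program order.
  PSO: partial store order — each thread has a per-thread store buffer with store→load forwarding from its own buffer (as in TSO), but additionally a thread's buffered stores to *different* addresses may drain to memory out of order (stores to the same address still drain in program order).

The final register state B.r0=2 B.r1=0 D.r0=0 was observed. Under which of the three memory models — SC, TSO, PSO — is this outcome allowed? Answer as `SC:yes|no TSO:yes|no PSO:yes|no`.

outcome vector order: (B.r0,B.r1,D.r0)
SC (11): (0,0,0); (0,0,2); (0,1,0); (0,1,2); (0,2,0); (0,2,2); (2,0,2); (2,1,0); (2,1,2); (2,2,0); (2,2,2)
TSO (12): (0,0,0); (0,0,2); (0,1,0); (0,1,2); (0,2,0); (0,2,2); (2,0,0); (2,0,2); (2,1,0); (2,1,2); (2,2,0); (2,2,2)
PSO (12): (0,0,0); (0,0,2); (0,1,0); (0,1,2); (0,2,0); (0,2,2); (2,0,0); (2,0,2); (2,1,0); (2,1,2); (2,2,0); (2,2,2)
target (2,0,0) ∈ {TSO,PSO}

SC:no TSO:yes PSO:yes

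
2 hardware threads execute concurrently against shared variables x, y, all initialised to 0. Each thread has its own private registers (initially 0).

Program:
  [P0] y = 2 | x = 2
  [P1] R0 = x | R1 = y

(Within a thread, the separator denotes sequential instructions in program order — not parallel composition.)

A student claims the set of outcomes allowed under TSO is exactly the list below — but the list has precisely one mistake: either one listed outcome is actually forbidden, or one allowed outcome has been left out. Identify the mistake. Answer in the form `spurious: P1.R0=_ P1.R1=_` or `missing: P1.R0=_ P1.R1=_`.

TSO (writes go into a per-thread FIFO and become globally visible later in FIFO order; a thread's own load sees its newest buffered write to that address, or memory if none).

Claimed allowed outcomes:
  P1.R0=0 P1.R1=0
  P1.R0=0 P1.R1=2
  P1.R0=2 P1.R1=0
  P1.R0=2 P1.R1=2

spurious: P1.R0=2 P1.R1=0

outcome vector order: (P1.R0,P1.R1)
under TSO → 0/0; 0/2; 2/2
claimed∖TSO = {2/0}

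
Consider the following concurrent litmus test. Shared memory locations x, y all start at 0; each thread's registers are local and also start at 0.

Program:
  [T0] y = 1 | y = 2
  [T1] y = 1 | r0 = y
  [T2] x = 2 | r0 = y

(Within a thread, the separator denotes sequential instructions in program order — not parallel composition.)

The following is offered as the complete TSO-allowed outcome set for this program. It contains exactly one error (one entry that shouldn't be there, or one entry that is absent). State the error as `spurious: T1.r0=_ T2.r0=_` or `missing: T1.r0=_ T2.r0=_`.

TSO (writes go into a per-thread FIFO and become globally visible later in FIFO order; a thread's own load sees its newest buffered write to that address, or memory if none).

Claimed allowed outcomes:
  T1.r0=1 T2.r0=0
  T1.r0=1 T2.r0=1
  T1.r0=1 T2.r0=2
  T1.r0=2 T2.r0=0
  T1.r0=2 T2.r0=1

outcome vector order: (T1.r0,T2.r0)
under TSO → 1/0; 1/1; 1/2; 2/0; 2/1; 2/2
TSO∖claimed = {2/2}

missing: T1.r0=2 T2.r0=2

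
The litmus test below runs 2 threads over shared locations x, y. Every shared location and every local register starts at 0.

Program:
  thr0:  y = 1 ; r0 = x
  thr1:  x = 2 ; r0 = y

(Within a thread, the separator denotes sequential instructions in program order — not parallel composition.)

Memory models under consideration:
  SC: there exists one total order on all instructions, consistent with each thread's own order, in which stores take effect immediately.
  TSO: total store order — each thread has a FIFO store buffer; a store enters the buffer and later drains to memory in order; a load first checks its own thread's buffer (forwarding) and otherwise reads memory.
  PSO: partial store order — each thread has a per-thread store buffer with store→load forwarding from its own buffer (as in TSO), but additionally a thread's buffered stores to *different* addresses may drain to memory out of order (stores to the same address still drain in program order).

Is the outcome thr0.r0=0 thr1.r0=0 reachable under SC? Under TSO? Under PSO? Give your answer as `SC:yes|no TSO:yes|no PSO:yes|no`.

SC:no TSO:yes PSO:yes

outcome vector order: (thr0.r0,thr1.r0)
SC (3): 01 20 21
TSO (4): 00 01 20 21
PSO (4): 00 01 20 21
target 00 ∈ {TSO,PSO}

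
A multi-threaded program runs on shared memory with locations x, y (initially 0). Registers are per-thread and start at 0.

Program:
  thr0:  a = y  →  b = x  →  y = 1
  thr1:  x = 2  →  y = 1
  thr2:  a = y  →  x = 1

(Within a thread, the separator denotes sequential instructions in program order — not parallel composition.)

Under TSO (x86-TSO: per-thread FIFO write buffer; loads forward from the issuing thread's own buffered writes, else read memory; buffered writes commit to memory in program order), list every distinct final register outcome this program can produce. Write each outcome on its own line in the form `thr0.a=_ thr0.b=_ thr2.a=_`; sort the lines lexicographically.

thr0.a=0 thr0.b=0 thr2.a=0
thr0.a=0 thr0.b=0 thr2.a=1
thr0.a=0 thr0.b=1 thr2.a=0
thr0.a=0 thr0.b=1 thr2.a=1
thr0.a=0 thr0.b=2 thr2.a=0
thr0.a=0 thr0.b=2 thr2.a=1
thr0.a=1 thr0.b=1 thr2.a=0
thr0.a=1 thr0.b=1 thr2.a=1
thr0.a=1 thr0.b=2 thr2.a=0
thr0.a=1 thr0.b=2 thr2.a=1

outcome vector order: (thr0.a,thr0.b,thr2.a)
|TSO outcomes| = 10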